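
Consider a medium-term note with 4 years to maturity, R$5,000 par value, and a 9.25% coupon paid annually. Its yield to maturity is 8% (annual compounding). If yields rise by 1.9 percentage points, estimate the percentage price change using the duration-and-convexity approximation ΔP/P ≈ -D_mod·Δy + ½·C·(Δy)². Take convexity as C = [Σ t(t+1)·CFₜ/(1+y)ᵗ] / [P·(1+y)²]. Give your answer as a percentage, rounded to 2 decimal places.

-5.95%

With y = 0.08:
  t   CF        PV=CF/(1+0.08)^t    t·PV        t(t+1)·PV
  1       462.50       428.2407       428.2407         856.4815
  2       462.50       396.5192       793.0384       2,379.1152
  3       462.50       367.1474     1,101.4422       4,405.7689
  4     5,462.50     4,015.1006    16,060.4023      80,302.0114
  Σ                  5,207.0079    18,383.1237      87,943.3771
P = 5,207.0079; D_Mac = 3.53046 yrs; D_mod = 3.26894 yrs; C = 14.47996.
Duration effect: -3.26894 × (+0.019) = -0.062110
Convexity effect: 0.5 × 14.47996 × (0.019)² = +0.0026136
ΔP/P ≈ -0.062110 + 0.0026136 = -0.059496 = -5.9496%.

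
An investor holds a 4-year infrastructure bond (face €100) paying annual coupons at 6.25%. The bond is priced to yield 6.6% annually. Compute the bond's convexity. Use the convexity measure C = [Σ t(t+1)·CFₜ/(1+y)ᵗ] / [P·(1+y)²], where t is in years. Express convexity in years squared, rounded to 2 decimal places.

With y = 0.066:
  t   CF        PV=CF/(1+0.066)^t    t·PV        t(t+1)·PV
  1         6.25         5.8630         5.8630          11.7261
  2         6.25         5.5000        11.0001          33.0002
  3         6.25         5.1595        15.4785          61.9141
  4       106.25        82.2811       329.1244       1,645.6221
  Σ                     98.8037       361.4661       1,752.2625
P = 98.8037.
Convexity = Σ t(t+1)·PV / [P·(1+y)²] = 1,752.2625 / (98.8037 × 1.136356) = 15.60672.

15.61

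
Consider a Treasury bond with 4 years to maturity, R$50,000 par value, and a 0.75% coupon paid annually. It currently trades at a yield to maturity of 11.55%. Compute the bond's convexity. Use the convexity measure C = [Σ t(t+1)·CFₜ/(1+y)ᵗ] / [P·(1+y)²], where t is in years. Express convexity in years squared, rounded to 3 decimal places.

With y = 0.1155:
  t   CF        PV=CF/(1+0.1155)^t    t·PV        t(t+1)·PV
  1       375.00       336.1721       336.1721         672.3442
  2       375.00       301.3645       602.7290       1,808.1871
  3       375.00       270.1609       810.4828       3,241.9312
  4    50,375.00    32,533.9474   130,135.7897     650,678.9487
  Σ                 33,441.6450   131,885.1737     656,401.4113
P = 33,441.6450.
Convexity = Σ t(t+1)·PV / [P·(1+y)²] = 656,401.4113 / (33,441.6450 × 1.244340) = 15.77403.

15.774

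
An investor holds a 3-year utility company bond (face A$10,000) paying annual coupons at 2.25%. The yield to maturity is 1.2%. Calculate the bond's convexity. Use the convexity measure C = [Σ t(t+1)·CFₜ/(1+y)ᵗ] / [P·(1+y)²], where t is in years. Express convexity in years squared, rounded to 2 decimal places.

11.38

With y = 0.012:
  t   CF        PV=CF/(1+0.012)^t    t·PV        t(t+1)·PV
  1       225.00       222.3320       222.3320         444.6640
  2       225.00       219.6957       439.3913       1,318.1740
  3    10,225.00     9,865.5608    29,596.6825     118,386.7301
  Σ                 10,307.5885    30,258.4059     120,149.5681
P = 10,307.5885.
Convexity = Σ t(t+1)·PV / [P·(1+y)²] = 120,149.5681 / (10,307.5885 × 1.024144) = 11.38162.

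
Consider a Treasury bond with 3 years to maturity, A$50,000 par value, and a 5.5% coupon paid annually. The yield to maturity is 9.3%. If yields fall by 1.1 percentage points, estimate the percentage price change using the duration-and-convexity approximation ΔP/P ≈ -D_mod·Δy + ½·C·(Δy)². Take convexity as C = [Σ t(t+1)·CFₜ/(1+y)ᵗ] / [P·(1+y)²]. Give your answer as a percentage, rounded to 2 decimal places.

With y = 0.093:
  t   CF        PV=CF/(1+0.093)^t    t·PV        t(t+1)·PV
  1     2,750.00     2,516.0110     2,516.0110       5,032.0220
  2     2,750.00     2,301.9314     4,603.8627      13,811.5882
  3    52,750.00    40,398.1966   121,194.5897     484,778.3589
  Σ                 45,216.1389   128,314.4634     503,621.9690
P = 45,216.1389; D_Mac = 2.83780 yrs; D_mod = 2.59634 yrs; C = 9.32333.
Duration effect: -2.59634 × (-0.011) = +0.028560
Convexity effect: 0.5 × 9.32333 × (-0.011)² = +0.0005641
ΔP/P ≈ +0.028560 + 0.0005641 = +0.029124 = +2.9124%.

+2.91%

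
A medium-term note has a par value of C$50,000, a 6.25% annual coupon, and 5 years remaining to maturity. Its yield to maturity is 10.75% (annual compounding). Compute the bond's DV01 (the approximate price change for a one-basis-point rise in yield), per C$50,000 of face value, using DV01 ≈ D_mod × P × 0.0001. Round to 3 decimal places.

C$16.483

Periodic yield y = 0.1075.
  t   CF        PV=CF/(1+0.1075)^t    t·PV
  1     3,125.00     2,821.6704     2,821.6704
  2     3,125.00     2,547.7837     5,095.5674
  3     3,125.00     2,300.4819     6,901.4456
  4     3,125.00     2,077.1845     8,308.7382
  5    53,125.00    31,884.5483   159,422.7414
  Σ                 41,631.6688   182,550.1630
P = 41,631.6688; D_Mac = 4.38489 yrs; D_mod = 3.95927 yrs.
DV01 ≈ 3.95927 × 41,631.6688 × 0.0001 = 16.483085.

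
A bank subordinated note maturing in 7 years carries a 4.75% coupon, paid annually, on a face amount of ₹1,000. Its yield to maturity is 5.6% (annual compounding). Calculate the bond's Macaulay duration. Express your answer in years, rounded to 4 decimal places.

Periodic yield y = 0.056. Discount each cash flow and weight by its year:
  t   CF        PV=CF/(1+0.056)^t    t·PV
  1        47.50        44.9811        44.9811
  2        47.50        42.5957        85.1914
  3        47.50        40.3368       121.0105
  4        47.50        38.1978       152.7911
  5        47.50        36.1721       180.8606
  6        47.50        34.2539       205.5234
  7     1,047.50       715.3303     5,007.3119
  Σ                    951.8677     5,797.6700
Price P = Σ PV = 951.8677.
Macaulay duration = Σ(t·PV) / P = 5,797.6700 / 951.8677 = 6.09084 years.

6.0908 years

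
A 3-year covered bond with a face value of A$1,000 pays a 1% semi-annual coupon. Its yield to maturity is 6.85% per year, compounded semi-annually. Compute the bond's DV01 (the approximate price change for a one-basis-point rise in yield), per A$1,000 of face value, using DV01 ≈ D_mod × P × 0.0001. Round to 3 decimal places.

A$0.241

Periodic yield y = 0.03425.
  t   CF        PV=CF/(1+0.03425)^t    t·PV
  1         5.00         4.8344         4.8344
  2         5.00         4.6743         9.3487
  3         5.00         4.5195        13.5586
  4         5.00         4.3699        17.4795
  5         5.00         4.2252        21.1258
  6     1,005.00       821.1318     4,926.7909
  Σ                    843.7551     4,993.1378
P = 843.7551; D_Mac = 5.91776 half-year periods = 2.95888 yrs; D_mod = 2.86089 yrs.
DV01 ≈ 2.86089 × 843.7551 × 0.0001 = 0.241389.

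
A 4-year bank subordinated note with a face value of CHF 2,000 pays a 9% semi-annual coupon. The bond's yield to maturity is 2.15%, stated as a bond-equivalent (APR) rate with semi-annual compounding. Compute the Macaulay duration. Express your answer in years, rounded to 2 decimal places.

Periodic yield y = 0.01075. Discount each cash flow and weight by its period:
  t   CF        PV=CF/(1+0.01075)^t    t·PV
  1        90.00        89.0428        89.0428
  2        90.00        88.0958       176.1915
  3        90.00        87.1588       261.4764
  4        90.00        86.2318       344.9272
  5        90.00        85.3147       426.5734
  6        90.00        84.4073       506.4438
  7        90.00        83.5096       584.5670
  8     2,090.00     1,918.6523    15,349.2187
  Σ                  2,522.4130    17,738.4408
Price P = Σ PV = 2,522.4130.
Macaulay duration = Σ(t·PV) / P = 17,738.4408 / 2,522.4130 = 7.03233 half-year periods.
In years: 7.03233 / 2 = 3.51616 years.

3.52 years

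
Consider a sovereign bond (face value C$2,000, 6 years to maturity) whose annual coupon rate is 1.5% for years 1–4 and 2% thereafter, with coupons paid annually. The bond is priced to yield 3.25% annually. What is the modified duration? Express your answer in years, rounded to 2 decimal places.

5.59 years

Periodic yield y = 0.0325. First find Macaulay duration:
  t   CF        PV=CF/(1+0.0325)^t    t·PV
  1        30.00        29.0557        29.0557
  2        30.00        28.1411        56.2822
  3        30.00        27.2553        81.7659
  4        30.00        26.3974       105.5896
  5        40.00        34.0886       170.4432
  6     2,040.00     1,683.7973    10,102.7837
  Σ                  1,828.7354    10,545.9203
P = 1,828.7354; Macaulay duration = 10,545.9203 / 1,828.7354 = 5.76678 years.
Modified duration = D_Mac / (1 + y) = 5.76678 / 1.0325 = 5.58526 years.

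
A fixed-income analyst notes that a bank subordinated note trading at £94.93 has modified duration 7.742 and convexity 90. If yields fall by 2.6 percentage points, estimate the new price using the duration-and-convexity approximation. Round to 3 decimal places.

£116.926

Duration effect: -D_mod·Δy = -7.742 × (-0.026) = +0.201292
Convexity effect: ½·C·(Δy)² = 0.5 × 90 × (-0.026)² = +0.0304200
ΔP/P ≈ +0.201292 + 0.0304200 = +0.231712
New price ≈ 94.93 × (1 + 0.231712) = 116.92642016.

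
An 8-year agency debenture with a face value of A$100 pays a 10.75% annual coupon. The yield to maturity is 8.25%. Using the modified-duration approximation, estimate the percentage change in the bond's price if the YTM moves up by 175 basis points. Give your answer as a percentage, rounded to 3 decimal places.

-9.544%

Periodic yield y = 0.0825. Modified duration first:
  t   CF        PV=CF/(1+0.0825)^t    t·PV
  1        10.75         9.9307         9.9307
  2        10.75         9.1739        18.3477
  3        10.75         8.4747        25.4241
  4        10.75         7.8288        31.3153
  5        10.75         7.2322        36.1609
  6        10.75         6.6810        40.0860
  7        10.75         6.1718        43.2027
  8       110.75        58.7382       469.9054
  Σ                    114.2313       674.3729
P = 114.2313; D_Mac = 5.90357 yrs; D_mod = 5.90357/(1+0.0825) = 5.45365 yrs.
ΔP/P ≈ -D_mod · Δy = -5.45365 × (+0.0175) = -0.095439 = -9.5439%.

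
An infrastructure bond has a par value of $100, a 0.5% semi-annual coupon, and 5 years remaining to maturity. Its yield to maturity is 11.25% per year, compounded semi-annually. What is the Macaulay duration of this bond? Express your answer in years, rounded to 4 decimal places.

4.9224 years

Periodic yield y = 0.05625. Discount each cash flow and weight by its period:
  t   CF        PV=CF/(1+0.05625)^t    t·PV
  1         0.25         0.2367         0.2367
  2         0.25         0.2241         0.4482
  3         0.25         0.2121         0.6364
  4         0.25         0.2009         0.8034
  5         0.25         0.1902         0.9508
  6         0.25         0.1800         1.0802
  7         0.25         0.1704         1.1931
  8         0.25         0.1614         1.2909
  9         0.25         0.1528         1.3749
  10      100.25        57.9986       579.9855
  Σ                     59.7271       588.0001
Price P = Σ PV = 59.7271.
Macaulay duration = Σ(t·PV) / P = 588.0001 / 59.7271 = 9.84478 half-year periods.
In years: 9.84478 / 2 = 4.92239 years.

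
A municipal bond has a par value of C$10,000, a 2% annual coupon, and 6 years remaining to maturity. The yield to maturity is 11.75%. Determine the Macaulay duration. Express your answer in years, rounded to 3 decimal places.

5.608 years

Periodic yield y = 0.1175. Discount each cash flow and weight by its year:
  t   CF        PV=CF/(1+0.1175)^t    t·PV
  1       200.00       178.9709       178.9709
  2       200.00       160.1529       320.3059
  3       200.00       143.3136       429.9408
  4       200.00       128.2448       512.9793
  5       200.00       114.7605       573.8024
  6    10,200.00     5,237.3908    31,424.3448
  Σ                  5,962.8336    33,440.3441
Price P = Σ PV = 5,962.8336.
Macaulay duration = Σ(t·PV) / P = 33,440.3441 / 5,962.8336 = 5.60813 years.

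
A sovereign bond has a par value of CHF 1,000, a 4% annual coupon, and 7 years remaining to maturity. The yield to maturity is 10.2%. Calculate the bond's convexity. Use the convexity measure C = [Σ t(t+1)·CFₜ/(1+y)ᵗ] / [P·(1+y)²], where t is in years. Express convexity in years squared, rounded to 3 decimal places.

With y = 0.102:
  t   CF        PV=CF/(1+0.102)^t    t·PV        t(t+1)·PV
  1        40.00        36.2976        36.2976          72.5953
  2        40.00        32.9380        65.8759         197.6278
  3        40.00        29.8893        89.6678         358.6712
  4        40.00        27.1227       108.4910         542.4549
  5        40.00        24.6123       123.0614         738.3687
  6        40.00        22.3342       134.0052         938.0365
  7     1,040.00       526.9412     3,688.5886      29,508.7087
  Σ                    700.1353     4,245.9876      32,356.4629
P = 700.1353.
Convexity = Σ t(t+1)·PV / [P·(1+y)²] = 32,356.4629 / (700.1353 × 1.214404) = 38.05536.

38.055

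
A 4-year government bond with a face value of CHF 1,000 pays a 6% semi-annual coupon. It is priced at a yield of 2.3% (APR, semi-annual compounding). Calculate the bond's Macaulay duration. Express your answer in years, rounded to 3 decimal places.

Periodic yield y = 0.0115. Discount each cash flow and weight by its period:
  t   CF        PV=CF/(1+0.0115)^t    t·PV
  1        30.00        29.6589        29.6589
  2        30.00        29.3217        58.6434
  3        30.00        28.9884        86.9651
  4        30.00        28.6588       114.6351
  5        30.00        28.3330       141.6648
  6        30.00        28.0108       168.0650
  7        30.00        27.6924       193.8466
  8     1,030.00       939.9616     7,519.6931
  Σ                  1,140.6256     8,313.1719
Price P = Σ PV = 1,140.6256.
Macaulay duration = Σ(t·PV) / P = 8,313.1719 / 1,140.6256 = 7.28826 half-year periods.
In years: 7.28826 / 2 = 3.64413 years.

3.644 years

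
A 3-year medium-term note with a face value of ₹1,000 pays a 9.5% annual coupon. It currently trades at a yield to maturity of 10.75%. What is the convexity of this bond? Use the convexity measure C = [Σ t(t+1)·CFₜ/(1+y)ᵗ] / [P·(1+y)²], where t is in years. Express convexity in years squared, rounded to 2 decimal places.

8.67

With y = 0.1075:
  t   CF        PV=CF/(1+0.1075)^t    t·PV        t(t+1)·PV
  1        95.00        85.7788        85.7788         171.5576
  2        95.00        77.4526       154.9052         464.7157
  3     1,095.00       806.0889     2,418.2666       9,673.0662
  Σ                    969.3203     2,658.9506      10,309.3395
P = 969.3203.
Convexity = Σ t(t+1)·PV / [P·(1+y)²] = 10,309.3395 / (969.3203 × 1.226556) = 8.67114.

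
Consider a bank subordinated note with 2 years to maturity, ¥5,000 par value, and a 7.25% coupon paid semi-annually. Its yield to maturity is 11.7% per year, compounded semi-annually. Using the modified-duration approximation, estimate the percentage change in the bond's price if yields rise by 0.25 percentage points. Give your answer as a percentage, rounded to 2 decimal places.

Periodic yield y = 0.0585. Modified duration first:
  t   CF        PV=CF/(1+0.0585)^t    t·PV
  1       181.25       171.2329       171.2329
  2       181.25       161.7694       323.5387
  3       181.25       152.8289       458.4866
  4     5,181.25     4,127.3481    16,509.3924
  Σ                  4,613.1792    17,462.6506
P = 4,613.1792; D_Mac = 3.78538 half-year periods = 1.89269 yrs; D_mod = 1.89269/(1+0.0585) = 1.78809 yrs.
ΔP/P ≈ -D_mod · Δy = -1.78809 × (+0.0025) = -0.004470 = -0.4470%.

-0.45%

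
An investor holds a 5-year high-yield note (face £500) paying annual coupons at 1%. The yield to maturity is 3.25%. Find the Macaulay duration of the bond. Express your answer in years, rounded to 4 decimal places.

4.8955 years

Periodic yield y = 0.0325. Discount each cash flow and weight by its year:
  t   CF        PV=CF/(1+0.0325)^t    t·PV
  1         5.00         4.8426         4.8426
  2         5.00         4.6902         9.3804
  3         5.00         4.5426        13.6277
  4         5.00         4.3996        17.5983
  5       505.00       430.3691     2,151.8455
  Σ                    448.8440     2,197.2944
Price P = Σ PV = 448.8440.
Macaulay duration = Σ(t·PV) / P = 2,197.2944 / 448.8440 = 4.89545 years.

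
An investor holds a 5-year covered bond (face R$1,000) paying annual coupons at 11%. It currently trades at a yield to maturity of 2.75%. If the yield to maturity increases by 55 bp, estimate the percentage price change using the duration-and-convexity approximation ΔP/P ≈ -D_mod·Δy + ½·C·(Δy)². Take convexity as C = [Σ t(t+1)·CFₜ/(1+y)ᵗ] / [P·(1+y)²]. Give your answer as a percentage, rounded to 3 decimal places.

With y = 0.0275:
  t   CF        PV=CF/(1+0.0275)^t    t·PV        t(t+1)·PV
  1       110.00       107.0560       107.0560         214.1119
  2       110.00       104.1907       208.3814         625.1443
  3       110.00       101.4022       304.2065       1,216.8259
  4       110.00        98.6882       394.7529       1,973.7646
  5     1,110.00       969.2009     4,846.0047      29,076.0282
  Σ                  1,380.5380     5,860.4015      33,105.8749
P = 1,380.5380; D_Mac = 4.24501 yrs; D_mod = 4.13140 yrs; C = 22.71397.
Duration effect: -4.13140 × (+0.0055) = -0.022723
Convexity effect: 0.5 × 22.71397 × (0.0055)² = +0.0003435
ΔP/P ≈ -0.022723 + 0.0003435 = -0.022379 = -2.2379%.

-2.238%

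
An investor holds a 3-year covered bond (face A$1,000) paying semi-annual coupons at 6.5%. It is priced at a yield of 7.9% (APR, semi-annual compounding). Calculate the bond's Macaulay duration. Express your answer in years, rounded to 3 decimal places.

Periodic yield y = 0.0395. Discount each cash flow and weight by its period:
  t   CF        PV=CF/(1+0.0395)^t    t·PV
  1        32.50        31.2650        31.2650
  2        32.50        30.0770        60.1540
  3        32.50        28.9341        86.8023
  4        32.50        27.8346       111.3385
  5        32.50        26.7769       133.8847
  6     1,032.50       818.3576     4,910.1454
  Σ                    963.2452     5,333.5898
Price P = Σ PV = 963.2452.
Macaulay duration = Σ(t·PV) / P = 5,333.5898 / 963.2452 = 5.53710 half-year periods.
In years: 5.53710 / 2 = 2.76855 years.

2.769 years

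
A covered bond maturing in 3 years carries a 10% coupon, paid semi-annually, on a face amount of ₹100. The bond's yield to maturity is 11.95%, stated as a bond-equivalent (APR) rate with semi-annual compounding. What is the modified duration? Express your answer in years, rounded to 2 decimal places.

2.51 years

Periodic yield y = 0.05975. First find Macaulay duration:
  t   CF        PV=CF/(1+0.05975)^t    t·PV
  1         5.00         4.7181         4.7181
  2         5.00         4.4521         8.9042
  3         5.00         4.2011        12.6032
  4         5.00         3.9642        15.8568
  5         5.00         3.7407        18.7035
  6       105.00        74.1257       444.7541
  Σ                     95.2018       505.5399
P = 95.2018; Macaulay duration = 505.5399 / 95.2018 = 5.31019 half-year periods = 2.65510 years.
Modified duration = D_Mac / (1 + y) = 2.65510 / 1.05975 = 2.50540 years.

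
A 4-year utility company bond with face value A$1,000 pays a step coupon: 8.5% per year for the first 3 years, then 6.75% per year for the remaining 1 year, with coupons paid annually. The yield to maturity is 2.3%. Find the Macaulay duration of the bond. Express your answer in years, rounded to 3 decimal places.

3.597 years

Periodic yield y = 0.023. Discount each cash flow and weight by its year:
  t   CF        PV=CF/(1+0.023)^t    t·PV
  1        85.00        83.0890        83.0890
  2        85.00        81.2209       162.4417
  3        85.00        79.3948       238.1844
  4     1,067.50       974.6874     3,898.7496
  Σ                  1,218.3920     4,382.4647
Price P = Σ PV = 1,218.3920.
Macaulay duration = Σ(t·PV) / P = 4,382.4647 / 1,218.3920 = 3.59692 years.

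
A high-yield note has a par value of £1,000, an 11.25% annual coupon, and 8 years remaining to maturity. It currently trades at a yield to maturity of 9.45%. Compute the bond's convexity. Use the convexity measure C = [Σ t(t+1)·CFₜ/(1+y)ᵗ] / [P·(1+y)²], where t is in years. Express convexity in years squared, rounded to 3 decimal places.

With y = 0.0945:
  t   CF        PV=CF/(1+0.0945)^t    t·PV        t(t+1)·PV
  1       112.50       102.7867       102.7867         205.5733
  2       112.50        93.9120       187.8240         563.4719
  3       112.50        85.8035       257.4106       1,029.6425
  4       112.50        78.3952       313.5808       1,567.9040
  5       112.50        71.6265       358.1325       2,148.7948
  6       112.50        65.4422       392.6532       2,748.5726
  7       112.50        59.7919       418.5431       3,348.3449
  8     1,112.50       540.2240     4,321.7922      38,896.1296
  Σ                  1,097.9820     6,352.7230      50,508.4337
P = 1,097.9820.
Convexity = Σ t(t+1)·PV / [P·(1+y)²] = 50,508.4337 / (1,097.9820 × 1.197930) = 38.40052.

38.401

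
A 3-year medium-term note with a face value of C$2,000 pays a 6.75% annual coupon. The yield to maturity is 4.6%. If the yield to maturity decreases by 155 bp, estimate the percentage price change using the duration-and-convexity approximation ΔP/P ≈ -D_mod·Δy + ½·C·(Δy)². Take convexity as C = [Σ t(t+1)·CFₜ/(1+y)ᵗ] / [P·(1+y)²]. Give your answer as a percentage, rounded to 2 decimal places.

With y = 0.046:
  t   CF        PV=CF/(1+0.046)^t    t·PV        t(t+1)·PV
  1       135.00       129.0631       129.0631         258.1262
  2       135.00       123.3873       246.7746         740.3237
  3     2,135.00     1,865.5325     5,596.5976      22,386.3903
  Σ                  2,117.9829     5,972.4352      23,384.8402
P = 2,117.9829; D_Mac = 2.81987 yrs; D_mod = 2.69586 yrs; C = 10.09133.
Duration effect: -2.69586 × (-0.0155) = +0.041786
Convexity effect: 0.5 × 10.09133 × (-0.0155)² = +0.0012122
ΔP/P ≈ +0.041786 + 0.0012122 = +0.042998 = +4.2998%.

+4.30%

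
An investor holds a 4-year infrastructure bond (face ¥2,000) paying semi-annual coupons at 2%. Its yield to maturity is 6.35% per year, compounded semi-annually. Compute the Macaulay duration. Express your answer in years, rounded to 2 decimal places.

3.85 years

Periodic yield y = 0.03175. Discount each cash flow and weight by its period:
  t   CF        PV=CF/(1+0.03175)^t    t·PV
  1        20.00        19.3845        19.3845
  2        20.00        18.7880        37.5760
  3        20.00        18.2099        54.6296
  4        20.00        17.6495        70.5979
  5        20.00        17.1064        85.5318
  6        20.00        16.5799        99.4797
  7        20.00        16.0697       112.4881
  8     2,020.00     1,573.0972    12,584.7773
  Σ                  1,696.8851    13,064.4651
Price P = Σ PV = 1,696.8851.
Macaulay duration = Σ(t·PV) / P = 13,064.4651 / 1,696.8851 = 7.69909 half-year periods.
In years: 7.69909 / 2 = 3.84954 years.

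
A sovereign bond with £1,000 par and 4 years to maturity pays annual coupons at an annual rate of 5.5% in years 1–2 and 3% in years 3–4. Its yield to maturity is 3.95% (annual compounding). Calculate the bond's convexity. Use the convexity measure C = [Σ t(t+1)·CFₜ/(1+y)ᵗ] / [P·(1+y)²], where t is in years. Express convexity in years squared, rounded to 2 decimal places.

16.79

With y = 0.0395:
  t   CF        PV=CF/(1+0.0395)^t    t·PV        t(t+1)·PV
  1        55.00        52.9101        52.9101         105.8201
  2        55.00        50.8995       101.7990         305.3971
  3        30.00        26.7084        80.1252         320.5007
  4     1,030.00       882.1435     3,528.5741      17,642.8705
  Σ                  1,012.6615     3,763.4084      18,374.5884
P = 1,012.6615.
Convexity = Σ t(t+1)·PV / [P·(1+y)²] = 18,374.5884 / (1,012.6615 × 1.080560) = 16.79207.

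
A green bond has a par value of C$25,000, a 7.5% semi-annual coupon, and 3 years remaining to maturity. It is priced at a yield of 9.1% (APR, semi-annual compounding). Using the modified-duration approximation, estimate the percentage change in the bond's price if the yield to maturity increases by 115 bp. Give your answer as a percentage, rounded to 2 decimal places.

-3.01%

Periodic yield y = 0.0455. Modified duration first:
  t   CF        PV=CF/(1+0.0455)^t    t·PV
  1       937.50       896.7001       896.7001
  2       937.50       857.6759     1,715.3518
  3       937.50       820.3500     2,461.0499
  4       937.50       784.6485     3,138.5938
  5       937.50       750.5007     3,752.5034
  6    25,937.50    19,860.2125   119,161.2750
  Σ                 23,970.0876   131,125.4741
P = 23,970.0876; D_Mac = 5.47038 half-year periods = 2.73519 yrs; D_mod = 2.73519/(1+0.0455) = 2.61615 yrs.
ΔP/P ≈ -D_mod · Δy = -2.61615 × (+0.0115) = -0.030086 = -3.0086%.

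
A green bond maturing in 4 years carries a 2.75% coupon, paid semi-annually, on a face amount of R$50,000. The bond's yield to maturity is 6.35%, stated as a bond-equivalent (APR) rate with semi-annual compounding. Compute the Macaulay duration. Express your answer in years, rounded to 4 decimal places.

Periodic yield y = 0.03175. Discount each cash flow and weight by its period:
  t   CF        PV=CF/(1+0.03175)^t    t·PV
  1       687.50       666.3436       666.3436
  2       687.50       645.8382     1,291.6765
  3       687.50       625.9639     1,877.8916
  4       687.50       606.7011     2,426.8045
  5       687.50       588.0311     2,940.1556
  6       687.50       569.9357     3,419.6140
  7       687.50       552.3971     3,866.7794
  8    50,687.50    39,473.4469   315,787.5749
  Σ                 43,728.6575   332,276.8401
Price P = Σ PV = 43,728.6575.
Macaulay duration = Σ(t·PV) / P = 332,276.8401 / 43,728.6575 = 7.59861 half-year periods.
In years: 7.59861 / 2 = 3.79930 years.

3.7993 years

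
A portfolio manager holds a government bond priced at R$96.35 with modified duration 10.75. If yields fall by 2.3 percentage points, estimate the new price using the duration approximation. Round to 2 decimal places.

Duration approximation: ΔP/P ≈ -D_mod · Δy = -10.75 × (-0.023) = +0.247250.
New price ≈ 96.35 × (1 + 0.247250) = 120.1725375.

R$120.17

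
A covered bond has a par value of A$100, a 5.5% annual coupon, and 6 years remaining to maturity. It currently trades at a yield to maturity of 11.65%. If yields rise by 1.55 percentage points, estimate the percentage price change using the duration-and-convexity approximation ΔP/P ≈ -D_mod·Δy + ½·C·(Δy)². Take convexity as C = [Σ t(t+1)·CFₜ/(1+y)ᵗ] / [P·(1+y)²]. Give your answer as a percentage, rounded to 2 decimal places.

-6.80%

With y = 0.1165:
  t   CF        PV=CF/(1+0.1165)^t    t·PV        t(t+1)·PV
  1         5.50         4.9261         4.9261           9.8522
  2         5.50         4.4121         8.8242          26.4726
  3         5.50         3.9517        11.8552          47.4207
  4         5.50         3.5394        14.1575          70.7877
  5         5.50         3.1701        15.8504          95.1021
  6       105.50        54.4628       326.7769       2,287.4383
  Σ                     74.4622       382.3903       2,537.0736
P = 74.4622; D_Mac = 5.13536 yrs; D_mod = 4.59952 yrs; C = 27.33252.
Duration effect: -4.59952 × (+0.0155) = -0.071293
Convexity effect: 0.5 × 27.33252 × (0.0155)² = +0.0032833
ΔP/P ≈ -0.071293 + 0.0032833 = -0.068009 = -6.8009%.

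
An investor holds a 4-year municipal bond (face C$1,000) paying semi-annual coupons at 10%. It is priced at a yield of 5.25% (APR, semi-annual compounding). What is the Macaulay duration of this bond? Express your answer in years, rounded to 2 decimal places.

3.45 years

Periodic yield y = 0.02625. Discount each cash flow and weight by its period:
  t   CF        PV=CF/(1+0.02625)^t    t·PV
  1        50.00        48.7211        48.7211
  2        50.00        47.4749        94.9497
  3        50.00        46.2605       138.7816
  4        50.00        45.0772       180.3090
  5        50.00        43.9242       219.6211
  6        50.00        42.8007       256.8043
  7        50.00        41.7059       291.9415
  8     1,050.00       853.4222     6,827.3776
  Σ                  1,169.3868     8,058.5059
Price P = Σ PV = 1,169.3868.
Macaulay duration = Σ(t·PV) / P = 8,058.5059 / 1,169.3868 = 6.89122 half-year periods.
In years: 6.89122 / 2 = 3.44561 years.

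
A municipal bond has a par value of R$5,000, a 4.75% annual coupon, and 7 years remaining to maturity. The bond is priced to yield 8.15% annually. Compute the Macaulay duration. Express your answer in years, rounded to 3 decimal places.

6.011 years

Periodic yield y = 0.0815. Discount each cash flow and weight by its year:
  t   CF        PV=CF/(1+0.0815)^t    t·PV
  1       237.50       219.6024       219.6024
  2       237.50       203.0535       406.1071
  3       237.50       187.7518       563.2553
  4       237.50       173.6031       694.4125
  5       237.50       160.5207       802.6034
  6       237.50       148.4241       890.5447
  7     5,237.50     3,026.4839    21,185.3874
  Σ                  4,119.4395    24,761.9128
Price P = Σ PV = 4,119.4395.
Macaulay duration = Σ(t·PV) / P = 24,761.9128 / 4,119.4395 = 6.01099 years.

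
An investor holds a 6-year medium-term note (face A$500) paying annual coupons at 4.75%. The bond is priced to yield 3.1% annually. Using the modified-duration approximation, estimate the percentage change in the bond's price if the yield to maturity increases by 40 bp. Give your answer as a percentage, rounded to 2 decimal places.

Periodic yield y = 0.031. Modified duration first:
  t   CF        PV=CF/(1+0.031)^t    t·PV
  1        23.75        23.0359        23.0359
  2        23.75        22.3432        44.6865
  3        23.75        21.6714        65.0143
  4        23.75        21.0198        84.0793
  5        23.75        20.3878       101.9390
  6       523.75       436.0859     2,616.5154
  Σ                    544.5441     2,935.2703
P = 544.5441; D_Mac = 5.39033 yrs; D_mod = 5.39033/(1+0.031) = 5.22825 yrs.
ΔP/P ≈ -D_mod · Δy = -5.22825 × (+0.004) = -0.020913 = -2.0913%.

-2.09%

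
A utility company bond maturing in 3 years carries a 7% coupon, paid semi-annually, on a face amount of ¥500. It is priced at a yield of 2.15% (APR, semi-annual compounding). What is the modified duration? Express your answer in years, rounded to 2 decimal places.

2.75 years

Periodic yield y = 0.01075. First find Macaulay duration:
  t   CF        PV=CF/(1+0.01075)^t    t·PV
  1        17.50        17.3139        17.3139
  2        17.50        17.1297        34.2595
  3        17.50        16.9475        50.8426
  4        17.50        16.7673        67.0692
  5        17.50        16.5890        82.9448
  6       517.50       485.3420     2,912.0519
  Σ                    570.0894     3,164.4818
P = 570.0894; Macaulay duration = 3,164.4818 / 570.0894 = 5.55085 half-year periods = 2.77543 years.
Modified duration = D_Mac / (1 + y) = 2.77543 / 1.01075 = 2.74591 years.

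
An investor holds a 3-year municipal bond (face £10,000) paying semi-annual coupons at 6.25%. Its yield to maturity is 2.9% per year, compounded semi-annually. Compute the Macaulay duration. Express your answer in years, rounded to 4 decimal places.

2.7931 years

Periodic yield y = 0.0145. Discount each cash flow and weight by its period:
  t   CF        PV=CF/(1+0.0145)^t    t·PV
  1       312.50       308.0335       308.0335
  2       312.50       303.6309       607.2617
  3       312.50       299.2911       897.8734
  4       312.50       295.0134     1,180.0538
  5       312.50       290.7969     1,453.9845
  6    10,312.50     9,459.1400    56,754.8400
  Σ                 10,955.9059    61,202.0470
Price P = Σ PV = 10,955.9059.
Macaulay duration = Σ(t·PV) / P = 61,202.0470 / 10,955.9059 = 5.58622 half-year periods.
In years: 5.58622 / 2 = 2.79311 years.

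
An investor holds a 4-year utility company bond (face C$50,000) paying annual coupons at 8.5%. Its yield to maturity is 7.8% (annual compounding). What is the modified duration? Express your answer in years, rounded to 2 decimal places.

3.30 years

Periodic yield y = 0.078. First find Macaulay duration:
  t   CF        PV=CF/(1+0.078)^t    t·PV
  1     4,250.00     3,942.4861     3,942.4861
  2     4,250.00     3,657.2227     7,314.4454
  3     4,250.00     3,392.5999    10,177.7998
  4    54,250.00    40,172.1152   160,688.4607
  Σ                 51,164.4239   182,123.1920
P = 51,164.4239; Macaulay duration = 182,123.1920 / 51,164.4239 = 3.55957 years.
Modified duration = D_Mac / (1 + y) = 3.55957 / 1.078 = 3.30201 years.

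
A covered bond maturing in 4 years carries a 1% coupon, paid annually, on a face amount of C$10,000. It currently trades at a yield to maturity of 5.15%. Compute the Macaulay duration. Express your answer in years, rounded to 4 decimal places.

3.9353 years

Periodic yield y = 0.0515. Discount each cash flow and weight by its year:
  t   CF        PV=CF/(1+0.0515)^t    t·PV
  1       100.00        95.1022        95.1022
  2       100.00        90.4444       180.8887
  3       100.00        86.0146       258.0438
  4    10,100.00     8,261.9824    33,047.9296
  Σ                  8,533.5436    33,581.9643
Price P = Σ PV = 8,533.5436.
Macaulay duration = Σ(t·PV) / P = 33,581.9643 / 8,533.5436 = 3.93529 years.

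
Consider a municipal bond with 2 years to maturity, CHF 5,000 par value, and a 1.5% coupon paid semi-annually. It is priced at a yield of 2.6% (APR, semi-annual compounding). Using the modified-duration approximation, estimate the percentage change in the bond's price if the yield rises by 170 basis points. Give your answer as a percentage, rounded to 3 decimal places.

Periodic yield y = 0.013. Modified duration first:
  t   CF        PV=CF/(1+0.013)^t    t·PV
  1        37.50        37.0188        37.0188
  2        37.50        36.5437        73.0874
  3        37.50        36.0747       108.2242
  4     5,037.50     4,783.8470    19,135.3878
  Σ                  4,893.4841    19,353.7181
P = 4,893.4841; D_Mac = 3.95500 half-year periods = 1.97750 yrs; D_mod = 1.97750/(1+0.013) = 1.95212 yrs.
ΔP/P ≈ -D_mod · Δy = -1.95212 × (+0.017) = -0.033186 = -3.3186%.

-3.319%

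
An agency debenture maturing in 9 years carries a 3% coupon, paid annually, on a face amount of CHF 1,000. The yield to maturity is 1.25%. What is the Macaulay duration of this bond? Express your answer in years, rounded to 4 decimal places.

8.0972 years

Periodic yield y = 0.0125. Discount each cash flow and weight by its year:
  t   CF        PV=CF/(1+0.0125)^t    t·PV
  1        30.00        29.6296        29.6296
  2        30.00        29.2638        58.5277
  3        30.00        28.9025        86.7076
  4        30.00        28.5457       114.1829
  5        30.00        28.1933       140.9666
  6        30.00        27.8452       167.0715
  7        30.00        27.5015       192.5103
  8        30.00        27.1620       217.2956
  9     1,030.00       921.0473     8,289.4258
  Σ                  1,148.0910     9,296.3176
Price P = Σ PV = 1,148.0910.
Macaulay duration = Σ(t·PV) / P = 9,296.3176 / 1,148.0910 = 8.09720 years.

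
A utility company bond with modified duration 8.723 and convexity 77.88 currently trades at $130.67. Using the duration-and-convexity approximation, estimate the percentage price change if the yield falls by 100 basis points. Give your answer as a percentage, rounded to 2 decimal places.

Duration effect: -D_mod·Δy = -8.723 × (-0.01) = +0.087230
Convexity effect: ½·C·(Δy)² = 0.5 × 77.88 × (-0.01)² = +0.0038940
ΔP/P ≈ +0.087230 + 0.0038940 = +0.091124
= +9.1124%.

+9.11%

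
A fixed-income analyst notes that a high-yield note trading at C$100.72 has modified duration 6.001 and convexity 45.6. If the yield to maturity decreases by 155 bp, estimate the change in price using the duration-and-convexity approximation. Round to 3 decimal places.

Duration effect: -D_mod·Δy = -6.001 × (-0.0155) = +0.0930155
Convexity effect: ½·C·(Δy)² = 0.5 × 45.6 × (-0.0155)² = +0.0054777
ΔP/P ≈ +0.0930155 + 0.0054777 = +0.0984932
ΔP ≈ 100.72 × (+0.0984932) = +9.920235104.

+C$9.920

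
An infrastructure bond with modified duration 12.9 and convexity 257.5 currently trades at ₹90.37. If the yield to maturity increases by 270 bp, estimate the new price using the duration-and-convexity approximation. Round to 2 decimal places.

Duration effect: -D_mod·Δy = -12.9 × (+0.027) = -0.348300
Convexity effect: ½·C·(Δy)² = 0.5 × 257.5 × (0.027)² = +0.09385875
ΔP/P ≈ -0.348300 + 0.09385875 = -0.25444125
New price ≈ 90.37 × (1 - 0.25444125) = 67.3761442375.

₹67.38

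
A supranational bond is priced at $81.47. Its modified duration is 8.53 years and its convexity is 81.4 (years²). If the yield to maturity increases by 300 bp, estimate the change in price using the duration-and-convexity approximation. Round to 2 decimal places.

-$17.86

Duration effect: -D_mod·Δy = -8.53 × (+0.03) = -0.255900
Convexity effect: ½·C·(Δy)² = 0.5 × 81.4 × (0.03)² = +0.0366300
ΔP/P ≈ -0.255900 + 0.0366300 = -0.219270
ΔP ≈ 81.47 × (-0.219270) = -17.8639269.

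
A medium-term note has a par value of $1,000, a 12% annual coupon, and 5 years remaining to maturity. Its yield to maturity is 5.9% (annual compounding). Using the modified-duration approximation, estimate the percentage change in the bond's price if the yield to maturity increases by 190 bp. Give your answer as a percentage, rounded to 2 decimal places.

Periodic yield y = 0.059. Modified duration first:
  t   CF        PV=CF/(1+0.059)^t    t·PV
  1       120.00       113.3144       113.3144
  2       120.00       107.0014       214.0027
  3       120.00       101.0400       303.1200
  4       120.00        95.4108       381.6431
  5     1,120.00       840.8881     4,204.4407
  Σ                  1,257.6547     5,216.5209
P = 1,257.6547; D_Mac = 4.14782 yrs; D_mod = 4.14782/(1+0.059) = 3.91673 yrs.
ΔP/P ≈ -D_mod · Δy = -3.91673 × (+0.019) = -0.074418 = -7.4418%.

-7.44%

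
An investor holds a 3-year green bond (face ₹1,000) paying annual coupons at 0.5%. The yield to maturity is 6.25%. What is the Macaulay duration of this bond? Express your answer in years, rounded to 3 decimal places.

Periodic yield y = 0.0625. Discount each cash flow and weight by its year:
  t   CF        PV=CF/(1+0.0625)^t    t·PV
  1         5.00         4.7059         4.7059
  2         5.00         4.4291         8.8581
  3     1,005.00       837.8750     2,513.6251
  Σ                    847.0100     2,527.1891
Price P = Σ PV = 847.0100.
Macaulay duration = Σ(t·PV) / P = 2,527.1891 / 847.0100 = 2.98366 years.

2.984 years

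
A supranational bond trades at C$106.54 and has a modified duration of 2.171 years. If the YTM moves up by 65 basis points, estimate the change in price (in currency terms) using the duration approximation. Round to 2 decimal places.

Duration approximation: ΔP/P ≈ -D_mod · Δy = -2.171 × (+0.0065) = -0.0141115.
ΔP ≈ 106.54 × (-0.0141115) = -1.50343921.

-C$1.50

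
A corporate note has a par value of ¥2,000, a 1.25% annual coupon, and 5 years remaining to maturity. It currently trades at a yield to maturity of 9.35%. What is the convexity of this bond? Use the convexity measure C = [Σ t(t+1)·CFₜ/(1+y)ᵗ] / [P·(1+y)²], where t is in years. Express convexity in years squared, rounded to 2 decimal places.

With y = 0.0935:
  t   CF        PV=CF/(1+0.0935)^t    t·PV        t(t+1)·PV
  1        25.00        22.8624        22.8624          45.7247
  2        25.00        20.9075        41.8150         125.4451
  3        25.00        19.1198        57.3594         229.4378
  4        25.00        17.4850        69.9399         349.6994
  5     2,025.00     1,295.1829     6,475.9143      38,855.4860
  Σ                  1,375.5575     6,667.8910      39,605.7930
P = 1,375.5575.
Convexity = Σ t(t+1)·PV / [P·(1+y)²] = 39,605.7930 / (1,375.5575 × 1.195742) = 24.07922.

24.08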